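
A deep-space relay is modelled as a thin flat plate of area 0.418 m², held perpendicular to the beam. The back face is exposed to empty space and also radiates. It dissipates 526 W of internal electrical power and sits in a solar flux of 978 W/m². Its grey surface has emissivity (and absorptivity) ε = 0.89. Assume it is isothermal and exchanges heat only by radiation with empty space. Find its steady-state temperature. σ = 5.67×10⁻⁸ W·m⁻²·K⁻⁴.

At steady state, absorbed solar power + internal power = radiated power.
Absorbed: α·S·A_cross = 0.89·978·0.4180 = 363.8 W (cross-section A).
Total input = 363.8 + 526 = 889.8 W.
Radiated: εσ·A_surf·T⁴ with A_surf = 2A = 0.8360 m².
T⁴ = 889.8/(0.89·5.67×10⁻⁸·0.8360) = 2.109×10¹⁰ K⁴.

T ≈ 381 K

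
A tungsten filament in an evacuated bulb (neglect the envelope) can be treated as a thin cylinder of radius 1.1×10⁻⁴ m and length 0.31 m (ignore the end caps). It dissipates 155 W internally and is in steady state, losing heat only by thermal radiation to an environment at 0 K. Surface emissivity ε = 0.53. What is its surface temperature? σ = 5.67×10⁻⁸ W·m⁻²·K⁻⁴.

T ≈ 2220 K

Steady state: internal power = radiated power, P = εσA T⁴.
Radiating area A = 2πrL = 2.143×10⁻⁴ m².
T⁴ = P/(εσA) = 155/(0.53·5.67×10⁻⁸·2.143×10⁻⁴) = 2.407×10¹³ K⁴.
T = (2.407×10¹³)^(1/4).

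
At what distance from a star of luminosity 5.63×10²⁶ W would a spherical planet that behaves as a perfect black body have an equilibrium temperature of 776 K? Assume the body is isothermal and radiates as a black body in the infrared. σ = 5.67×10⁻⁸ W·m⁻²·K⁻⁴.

For an isothermal black-emitting sphere, (1−a)S·πr² = σ·4πr²·T⁴ ⇒ S = 4σT⁴/(1−a).
S = 4·5.67×10⁻⁸·(776)⁴/1.00 = 82240 W/m².
Flux falls as S = L/(4πd²), so d = √(L/(4πS)) = √(5.63×10²⁶/(4π·82240)).

d ≈ 2.33×10¹⁰ m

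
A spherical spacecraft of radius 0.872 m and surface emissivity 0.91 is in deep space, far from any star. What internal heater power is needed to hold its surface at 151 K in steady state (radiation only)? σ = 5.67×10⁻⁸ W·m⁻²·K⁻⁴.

P ≈ 256 W

P = εσ·4πr²·T⁴.
4πr² = 9.555 m²; T⁴ = 5.199×10⁸ K⁴.
P = 0.91·5.67×10⁻⁸·9.555·5.199×10⁸.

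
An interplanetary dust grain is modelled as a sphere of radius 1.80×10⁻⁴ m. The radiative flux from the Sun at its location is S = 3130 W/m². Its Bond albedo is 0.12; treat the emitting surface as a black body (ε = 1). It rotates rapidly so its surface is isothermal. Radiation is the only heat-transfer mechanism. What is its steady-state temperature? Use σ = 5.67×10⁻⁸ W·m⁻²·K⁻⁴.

At equilibrium, absorbed power = emitted power.
Absorbing cross-section = πr² = 1.018×10⁻⁷ m²; emitting surface = 4πr² = 4.072×10⁻⁷ m² (ratio 4).
(1−a)S·A_cross = εσ·A_surf·T⁴  ⇒  T⁴ = (1−a)S/(4σ).
T⁴ = 0.880·3130/(4·5.67×10⁻⁸) = 1.214×10¹⁰ K⁴.
T = (1.214×10¹⁰)^(1/4).

T ≈ 332 K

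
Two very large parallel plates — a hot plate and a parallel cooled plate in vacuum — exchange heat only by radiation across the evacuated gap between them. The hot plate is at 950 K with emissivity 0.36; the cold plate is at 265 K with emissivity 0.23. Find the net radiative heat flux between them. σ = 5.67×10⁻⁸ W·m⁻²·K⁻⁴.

q ≈ 7490 W/m²

For two infinite grey parallel plates, q = σ(T₁⁴ − T₂⁴)/(1/ε₁ + 1/ε₂ − 1).
T₁⁴ − T₂⁴ = 8.145×10¹¹ − 4.932×10⁹ = 8.096×10¹¹ K⁴.
1/ε₁ + 1/ε₂ − 1 = 2.778 + 4.348 − 1 = 6.126.
q = 5.67×10⁻⁸ × 8.096×10¹¹ / 6.126.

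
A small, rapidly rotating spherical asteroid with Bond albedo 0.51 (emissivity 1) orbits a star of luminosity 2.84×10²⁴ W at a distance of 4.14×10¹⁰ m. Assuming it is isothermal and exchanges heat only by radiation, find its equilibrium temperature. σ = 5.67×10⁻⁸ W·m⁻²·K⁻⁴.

T ≈ 130 K

First find the stellar flux at distance d: S = L/(4πd²) = 2.84×10²⁴/(4π·(4.14×10¹⁰)²) = 131.9 W/m².
For an isothermal sphere, absorbed (1−a)S·πr² = emitted σ·4πr²·T⁴, so T⁴ = (1−a)S/(4σ).
T⁴ = 0.490·131.9/(4·5.67×10⁻⁸) = 2.849×10⁸ K⁴.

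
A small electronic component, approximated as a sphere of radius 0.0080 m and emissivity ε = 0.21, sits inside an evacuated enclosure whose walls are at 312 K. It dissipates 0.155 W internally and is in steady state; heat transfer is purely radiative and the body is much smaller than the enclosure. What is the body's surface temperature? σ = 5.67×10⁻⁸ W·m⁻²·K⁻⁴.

For a small grey body in a large enclosure, net radiated power = εσA(T⁴ − T_w⁴).
Steady state: P = εσA(T⁴ − T_w⁴) with A = 4πr² = 8.042×10⁻⁴ m².
T⁴ = P/(εσA) + T_w⁴ = 0.155/(0.21·5.67×10⁻⁸·8.042×10⁻⁴) + (312)⁴
    = 1.619×10¹⁰ + 9.476×10⁹ = 2.566×10¹⁰ K⁴.

T ≈ 400 K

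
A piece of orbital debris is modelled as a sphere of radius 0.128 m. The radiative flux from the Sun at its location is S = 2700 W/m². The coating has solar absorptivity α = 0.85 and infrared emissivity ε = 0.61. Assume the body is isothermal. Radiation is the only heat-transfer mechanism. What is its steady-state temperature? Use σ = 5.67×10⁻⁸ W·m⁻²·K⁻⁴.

T ≈ 359 K

At equilibrium, absorbed power = emitted power.
Absorbing cross-section = πr² = 0.05147 m²; emitting surface = 4πr² = 0.2059 m² (ratio 4).
αS·A_cross = εσ·A_surf·T⁴  ⇒  T⁴ = αS/(ε·4σ).
T⁴ = 0.850·2700/(0.61·4·5.67×10⁻⁸) = 1.659×10¹⁰ K⁴.
T = (1.659×10¹⁰)^(1/4).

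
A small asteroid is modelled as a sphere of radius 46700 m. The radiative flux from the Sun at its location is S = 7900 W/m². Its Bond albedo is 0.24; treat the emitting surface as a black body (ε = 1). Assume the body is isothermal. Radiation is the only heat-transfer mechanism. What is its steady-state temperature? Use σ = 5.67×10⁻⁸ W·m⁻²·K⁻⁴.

T ≈ 403 K

At equilibrium, absorbed power = emitted power.
Absorbing cross-section = πr² = 6.851×10⁹ m²; emitting surface = 4πr² = 2.741×10¹⁰ m² (ratio 4).
(1−a)S·A_cross = εσ·A_surf·T⁴  ⇒  T⁴ = (1−a)S/(4σ).
T⁴ = 0.760·7900/(4·5.67×10⁻⁸) = 2.647×10¹⁰ K⁴.
T = (2.647×10¹⁰)^(1/4).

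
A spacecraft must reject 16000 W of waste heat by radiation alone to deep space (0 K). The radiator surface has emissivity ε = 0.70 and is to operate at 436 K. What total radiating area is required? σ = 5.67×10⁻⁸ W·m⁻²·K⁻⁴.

A ≈ 11.2 m²

P = εσA T⁴ ⇒ A = P/(εσT⁴).
T⁴ = 3.614×10¹⁰ K⁴.
A = 16000/(0.70 × 5.67×10⁻⁸ × 3.614×10¹⁰).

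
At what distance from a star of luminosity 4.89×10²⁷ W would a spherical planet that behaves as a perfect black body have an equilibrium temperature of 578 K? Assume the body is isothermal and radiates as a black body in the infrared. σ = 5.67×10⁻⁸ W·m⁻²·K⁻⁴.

For an isothermal black-emitting sphere, (1−a)S·πr² = σ·4πr²·T⁴ ⇒ S = 4σT⁴/(1−a).
S = 4·5.67×10⁻⁸·(578)⁴/1.00 = 25310 W/m².
Flux falls as S = L/(4πd²), so d = √(L/(4πS)) = √(4.89×10²⁷/(4π·25310)).

d ≈ 1.24×10¹¹ m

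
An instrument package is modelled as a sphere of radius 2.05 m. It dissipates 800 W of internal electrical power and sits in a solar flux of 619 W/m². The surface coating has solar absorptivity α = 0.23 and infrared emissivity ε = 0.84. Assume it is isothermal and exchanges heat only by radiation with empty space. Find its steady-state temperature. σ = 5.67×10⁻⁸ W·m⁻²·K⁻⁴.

At steady state, absorbed solar power + internal power = radiated power.
Absorbed: α·S·A_cross = 0.23·619·13.20 = 1880 W (cross-section πr²).
Total input = 1880 + 800 = 2680 W.
Radiated: εσ·A_surf·T⁴ with A_surf = 4πr² = 52.81 m².
T⁴ = 2680/(0.84·5.67×10⁻⁸·52.81) = 1.065×10⁹ K⁴.

T ≈ 181 K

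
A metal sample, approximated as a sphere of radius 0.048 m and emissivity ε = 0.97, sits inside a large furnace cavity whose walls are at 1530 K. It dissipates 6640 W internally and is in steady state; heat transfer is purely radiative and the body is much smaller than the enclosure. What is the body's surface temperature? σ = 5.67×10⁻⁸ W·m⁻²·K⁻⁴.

T ≈ 1760 K

For a small grey body in a large enclosure, net radiated power = εσA(T⁴ − T_w⁴).
Steady state: P = εσA(T⁴ − T_w⁴) with A = 4πr² = 0.02895 m².
T⁴ = P/(εσA) + T_w⁴ = 6640/(0.97·5.67×10⁻⁸·0.02895) + (1530)⁴
    = 4.170×10¹² + 5.480×10¹² = 9.650×10¹² K⁴.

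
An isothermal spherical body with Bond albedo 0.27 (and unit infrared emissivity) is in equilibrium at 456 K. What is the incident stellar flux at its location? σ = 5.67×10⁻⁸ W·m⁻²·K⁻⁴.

S ≈ 13400 W/m²

(1−a)S·πr² = σ·4πr²·T⁴ ⇒ S = 4σT⁴/(1−a).
S = 4·5.67×10⁻⁸·4.324×10¹⁰/0.730.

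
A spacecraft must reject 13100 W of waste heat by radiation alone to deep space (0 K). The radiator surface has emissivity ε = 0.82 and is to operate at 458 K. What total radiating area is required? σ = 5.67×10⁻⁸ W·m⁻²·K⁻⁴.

P = εσA T⁴ ⇒ A = P/(εσT⁴).
T⁴ = 4.400×10¹⁰ K⁴.
A = 13100/(0.82 × 5.67×10⁻⁸ × 4.400×10¹⁰).

A ≈ 6.40 m²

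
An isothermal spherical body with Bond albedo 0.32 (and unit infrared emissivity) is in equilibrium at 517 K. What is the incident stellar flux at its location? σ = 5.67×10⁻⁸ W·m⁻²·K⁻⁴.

S ≈ 23800 W/m²

(1−a)S·πr² = σ·4πr²·T⁴ ⇒ S = 4σT⁴/(1−a).
S = 4·5.67×10⁻⁸·7.144×10¹⁰/0.680.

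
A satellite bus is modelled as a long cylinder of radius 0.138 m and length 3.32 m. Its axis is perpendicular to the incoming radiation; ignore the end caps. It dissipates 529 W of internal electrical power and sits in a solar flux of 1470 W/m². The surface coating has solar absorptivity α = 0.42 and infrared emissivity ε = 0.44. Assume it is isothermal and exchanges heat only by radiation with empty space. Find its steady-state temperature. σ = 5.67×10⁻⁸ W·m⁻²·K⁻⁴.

T ≈ 351 K

At steady state, absorbed solar power + internal power = radiated power.
Absorbed: α·S·A_cross = 0.42·1470·0.9163 = 565.7 W (cross-section 2rL).
Total input = 565.7 + 529 = 1095 W.
Radiated: εσ·A_surf·T⁴ with A_surf = 2πrL = 2.879 m².
T⁴ = 1095/(0.44·5.67×10⁻⁸·2.879) = 1.524×10¹⁰ K⁴.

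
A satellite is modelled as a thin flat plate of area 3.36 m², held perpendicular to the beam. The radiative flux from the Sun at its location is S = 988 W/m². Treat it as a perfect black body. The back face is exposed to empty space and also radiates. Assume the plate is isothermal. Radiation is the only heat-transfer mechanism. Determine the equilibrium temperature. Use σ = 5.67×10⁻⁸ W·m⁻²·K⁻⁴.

T ≈ 306 K

At equilibrium, absorbed power = emitted power.
Absorbing cross-section = A = 3.360 m²; emitting surface = 2A = 6.720 m² (ratio 2).
S·A_cross = εσ·A_surf·T⁴  ⇒  T⁴ = S/(2σ).
T⁴ = 1.00·988/(2·5.67×10⁻⁸) = 8.713×10⁹ K⁴.
T = (8.713×10⁹)^(1/4).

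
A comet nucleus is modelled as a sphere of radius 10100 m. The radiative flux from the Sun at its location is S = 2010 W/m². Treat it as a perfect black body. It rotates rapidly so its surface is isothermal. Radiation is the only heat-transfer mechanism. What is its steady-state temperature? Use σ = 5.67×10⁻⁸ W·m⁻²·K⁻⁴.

T ≈ 307 K

At equilibrium, absorbed power = emitted power.
Absorbing cross-section = πr² = 3.205×10⁸ m²; emitting surface = 4πr² = 1.282×10⁹ m² (ratio 4).
S·A_cross = εσ·A_surf·T⁴  ⇒  T⁴ = S/(4σ).
T⁴ = 1.00·2010/(4·5.67×10⁻⁸) = 8.862×10⁹ K⁴.
T = (8.862×10⁹)^(1/4).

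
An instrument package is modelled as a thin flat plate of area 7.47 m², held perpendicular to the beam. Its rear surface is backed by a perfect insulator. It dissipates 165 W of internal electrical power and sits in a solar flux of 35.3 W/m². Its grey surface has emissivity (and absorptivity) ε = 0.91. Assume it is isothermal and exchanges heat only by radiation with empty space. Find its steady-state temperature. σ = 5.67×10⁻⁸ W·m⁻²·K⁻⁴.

At steady state, absorbed solar power + internal power = radiated power.
Absorbed: α·S·A_cross = 0.91·35.3·7.470 = 240.0 W (cross-section A).
Total input = 240.0 + 165 = 405.0 W.
Radiated: εσ·A_surf·T⁴ with A_surf = A = 7.470 m².
T⁴ = 405.0/(0.91·5.67×10⁻⁸·7.470) = 1.051×10⁹ K⁴.

T ≈ 180 K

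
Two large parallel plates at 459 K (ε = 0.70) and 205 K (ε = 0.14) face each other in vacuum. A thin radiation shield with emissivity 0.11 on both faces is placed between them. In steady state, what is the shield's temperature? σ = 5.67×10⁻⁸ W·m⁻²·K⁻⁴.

T_s ≈ 409 K

In steady state the net flux on the hot side equals that on the cold side.
σ(T₁⁴−T_s⁴)/D₁ = σ(T_s⁴−T₂⁴)/D₂, with D₁ = 1/ε₁+1/ε_s−1 = 9.519, D₂ = 1/ε_s+1/ε₂−1 = 15.23.
Solve for T_s⁴: T_s⁴ = (D₂·T₁⁴ + D₁·T₂⁴)/(D₁+D₂) = 2.800×10¹⁰ K⁴.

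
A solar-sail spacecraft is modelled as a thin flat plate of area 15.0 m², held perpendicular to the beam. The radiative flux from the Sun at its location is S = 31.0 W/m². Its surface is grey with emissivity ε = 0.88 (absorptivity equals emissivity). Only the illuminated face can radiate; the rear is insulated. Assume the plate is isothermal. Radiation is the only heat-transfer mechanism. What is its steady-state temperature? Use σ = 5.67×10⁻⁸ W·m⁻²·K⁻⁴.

At equilibrium, absorbed power = emitted power.
Absorbing cross-section = A = 15.00 m²; emitting surface = A = 15.00 m² (ratio 1).
εS·A_cross = εσ·A_surf·T⁴  ⇒  T⁴ = S/(1σ)   (ε cancels).
T⁴ = 31.0/(1·5.67×10⁻⁸) = 5.467×10⁸ K⁴.
T = (5.467×10⁸)^(1/4).

T ≈ 153 K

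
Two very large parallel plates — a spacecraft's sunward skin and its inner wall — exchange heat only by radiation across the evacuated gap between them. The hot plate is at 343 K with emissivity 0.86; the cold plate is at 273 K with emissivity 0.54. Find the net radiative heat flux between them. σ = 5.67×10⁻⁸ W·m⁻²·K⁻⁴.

q ≈ 233 W/m²

For two infinite grey parallel plates, q = σ(T₁⁴ − T₂⁴)/(1/ε₁ + 1/ε₂ − 1).
T₁⁴ − T₂⁴ = 1.384×10¹⁰ − 5.555×10⁹ = 8.287×10⁹ K⁴.
1/ε₁ + 1/ε₂ − 1 = 1.163 + 1.852 − 1 = 2.015.
q = 5.67×10⁻⁸ × 8.287×10⁹ / 2.015.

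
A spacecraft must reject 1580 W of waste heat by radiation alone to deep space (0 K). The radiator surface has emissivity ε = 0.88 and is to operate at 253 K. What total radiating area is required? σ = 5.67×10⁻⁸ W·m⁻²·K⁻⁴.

A ≈ 7.73 m²

P = εσA T⁴ ⇒ A = P/(εσT⁴).
T⁴ = 4.097×10⁹ K⁴.
A = 1580/(0.88 × 5.67×10⁻⁸ × 4.097×10⁹).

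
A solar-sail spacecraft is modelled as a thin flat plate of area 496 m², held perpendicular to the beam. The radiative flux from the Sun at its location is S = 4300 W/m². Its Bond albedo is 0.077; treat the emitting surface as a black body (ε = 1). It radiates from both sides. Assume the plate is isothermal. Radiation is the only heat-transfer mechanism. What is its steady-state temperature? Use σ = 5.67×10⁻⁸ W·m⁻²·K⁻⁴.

At equilibrium, absorbed power = emitted power.
Absorbing cross-section = A = 496.0 m²; emitting surface = 2A = 992.0 m² (ratio 2).
(1−a)S·A_cross = εσ·A_surf·T⁴  ⇒  T⁴ = (1−a)S/(2σ).
T⁴ = 0.923·4300/(2·5.67×10⁻⁸) = 3.500×10¹⁰ K⁴.
T = (3.500×10¹⁰)^(1/4).

T ≈ 433 K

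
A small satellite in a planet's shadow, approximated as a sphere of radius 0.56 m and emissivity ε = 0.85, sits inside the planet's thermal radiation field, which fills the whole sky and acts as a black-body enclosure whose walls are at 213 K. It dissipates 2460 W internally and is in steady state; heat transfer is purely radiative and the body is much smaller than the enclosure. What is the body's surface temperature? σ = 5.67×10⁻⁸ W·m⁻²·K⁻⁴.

T ≈ 350 K

For a small grey body in a large enclosure, net radiated power = εσA(T⁴ − T_w⁴).
Steady state: P = εσA(T⁴ − T_w⁴) with A = 4πr² = 3.941 m².
T⁴ = P/(εσA) + T_w⁴ = 2460/(0.85·5.67×10⁻⁸·3.941) + (213)⁴
    = 1.295×10¹⁰ + 2.058×10⁹ = 1.501×10¹⁰ K⁴.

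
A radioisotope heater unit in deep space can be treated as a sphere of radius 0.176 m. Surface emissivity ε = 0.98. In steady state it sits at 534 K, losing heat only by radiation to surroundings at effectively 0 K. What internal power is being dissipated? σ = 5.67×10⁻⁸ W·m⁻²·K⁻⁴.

Steady state: P = εσA T⁴.
A = 4πr² = 0.3893 m²; T⁴ = (534)⁴ = 8.131×10¹⁰ K⁴.
P = 0.98 × 5.67×10⁻⁸ × 0.3893 × 8.131×10¹⁰.

P ≈ 1760 W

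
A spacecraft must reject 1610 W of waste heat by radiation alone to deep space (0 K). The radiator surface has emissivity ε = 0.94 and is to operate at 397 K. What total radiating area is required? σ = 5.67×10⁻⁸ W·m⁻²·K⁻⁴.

A ≈ 1.22 m²

P = εσA T⁴ ⇒ A = P/(εσT⁴).
T⁴ = 2.484×10¹⁰ K⁴.
A = 1610/(0.94 × 5.67×10⁻⁸ × 2.484×10¹⁰).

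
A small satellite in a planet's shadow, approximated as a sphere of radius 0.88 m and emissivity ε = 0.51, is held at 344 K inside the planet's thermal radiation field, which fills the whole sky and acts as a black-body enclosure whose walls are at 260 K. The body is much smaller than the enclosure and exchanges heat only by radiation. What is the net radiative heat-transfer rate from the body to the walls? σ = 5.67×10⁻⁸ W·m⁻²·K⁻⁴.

P_net ≈ 2650 W

For a small grey body in a large enclosure: P_net = εσA(T_body⁴ − T_wall⁴).
A = 4πr² = 9.731 m²; T_body⁴ − T_wall⁴ = 1.400×10¹⁰ − 4.570×10⁹ = 9.434×10⁹ K⁴.
|P_net| = 0.51·5.67×10⁻⁸·9.731·9.434×10⁹.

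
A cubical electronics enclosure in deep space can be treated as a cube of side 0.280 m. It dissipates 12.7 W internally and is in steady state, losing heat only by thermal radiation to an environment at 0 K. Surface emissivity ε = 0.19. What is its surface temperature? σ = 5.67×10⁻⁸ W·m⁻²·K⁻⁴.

Steady state: internal power = radiated power, P = εσA T⁴.
Radiating area A = 6L² = 0.4704 m².
T⁴ = P/(εσA) = 12.7/(0.19·5.67×10⁻⁸·0.4704) = 2.506×10⁹ K⁴.
T = (2.506×10⁹)^(1/4).

T ≈ 224 K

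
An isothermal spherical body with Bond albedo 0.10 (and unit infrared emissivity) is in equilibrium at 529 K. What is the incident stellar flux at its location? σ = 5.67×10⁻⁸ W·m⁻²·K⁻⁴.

(1−a)S·πr² = σ·4πr²·T⁴ ⇒ S = 4σT⁴/(1−a).
S = 4·5.67×10⁻⁸·7.831×10¹⁰/0.900.

S ≈ 19700 W/m²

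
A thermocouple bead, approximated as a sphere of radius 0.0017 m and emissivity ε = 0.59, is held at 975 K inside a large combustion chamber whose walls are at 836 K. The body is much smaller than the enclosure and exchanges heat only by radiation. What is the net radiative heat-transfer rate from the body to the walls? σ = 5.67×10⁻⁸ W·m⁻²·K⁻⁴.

P_net ≈ 0.504 W

For a small grey body in a large enclosure: P_net = εσA(T_body⁴ − T_wall⁴).
A = 4πr² = 3.632×10⁻⁵ m²; T_body⁴ − T_wall⁴ = 9.037×10¹¹ − 4.885×10¹¹ = 4.152×10¹¹ K⁴.
|P_net| = 0.59·5.67×10⁻⁸·3.632×10⁻⁵·4.152×10¹¹.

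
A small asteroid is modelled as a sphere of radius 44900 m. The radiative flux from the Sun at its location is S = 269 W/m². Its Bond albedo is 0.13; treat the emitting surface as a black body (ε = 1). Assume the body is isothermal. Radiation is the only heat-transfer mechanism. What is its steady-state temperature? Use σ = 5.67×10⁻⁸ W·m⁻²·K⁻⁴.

At equilibrium, absorbed power = emitted power.
Absorbing cross-section = πr² = 6.333×10⁹ m²; emitting surface = 4πr² = 2.533×10¹⁰ m² (ratio 4).
(1−a)S·A_cross = εσ·A_surf·T⁴  ⇒  T⁴ = (1−a)S/(4σ).
T⁴ = 0.870·269/(4·5.67×10⁻⁸) = 1.032×10⁹ K⁴.
T = (1.032×10⁹)^(1/4).

T ≈ 179 K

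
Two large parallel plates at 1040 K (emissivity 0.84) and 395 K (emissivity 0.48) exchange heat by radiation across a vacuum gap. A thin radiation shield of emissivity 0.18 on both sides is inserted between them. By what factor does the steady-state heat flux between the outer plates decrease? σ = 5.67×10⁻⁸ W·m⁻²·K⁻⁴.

factor ≈ 5.45

Without shield: q₀ = σΔ(T⁴)/(1/ε₁+1/ε₂−1) with denominator 2.274.
With shield the two gaps are in series; the resistances add: (1/ε₁+1/ε_s−1)+(1/ε_s+1/ε₂−1) = 5.746+6.639 = 12.38.
Heat-flux ratio q₀/q = 12.38/2.274.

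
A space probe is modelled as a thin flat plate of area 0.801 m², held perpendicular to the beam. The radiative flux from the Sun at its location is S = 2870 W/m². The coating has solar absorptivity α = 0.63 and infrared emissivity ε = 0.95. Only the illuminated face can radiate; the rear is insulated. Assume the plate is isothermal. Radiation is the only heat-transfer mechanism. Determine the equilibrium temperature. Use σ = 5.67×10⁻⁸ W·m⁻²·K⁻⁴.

At equilibrium, absorbed power = emitted power.
Absorbing cross-section = A = 0.8010 m²; emitting surface = A = 0.8010 m² (ratio 1).
αS·A_cross = εσ·A_surf·T⁴  ⇒  T⁴ = αS/(ε·1σ).
T⁴ = 0.630·2870/(0.95·1·5.67×10⁻⁸) = 3.357×10¹⁰ K⁴.
T = (3.357×10¹⁰)^(1/4).

T ≈ 428 K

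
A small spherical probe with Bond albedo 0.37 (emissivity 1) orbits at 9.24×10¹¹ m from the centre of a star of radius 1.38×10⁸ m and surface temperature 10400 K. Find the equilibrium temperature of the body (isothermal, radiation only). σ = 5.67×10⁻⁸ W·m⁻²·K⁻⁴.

The star's surface emits σT_*⁴; at distance d the flux is S = σT_*⁴(R_*/d)².
S = 5.67×10⁻⁸·(10400)⁴·(1.38×10⁸/9.24×10¹¹)² = 14.80 W/m².
For an isothermal sphere T⁴ = (1−a)S/(4σ) = 4.110×10⁷ K⁴.

T ≈ 80.1 K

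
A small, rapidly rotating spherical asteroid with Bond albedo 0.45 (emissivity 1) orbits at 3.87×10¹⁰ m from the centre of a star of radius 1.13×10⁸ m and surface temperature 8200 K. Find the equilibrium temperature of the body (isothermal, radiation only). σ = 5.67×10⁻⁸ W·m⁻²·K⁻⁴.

The star's surface emits σT_*⁴; at distance d the flux is S = σT_*⁴(R_*/d)².
S = 5.67×10⁻⁸·(8200)⁴·(1.13×10⁸/3.87×10¹⁰)² = 2186 W/m².
For an isothermal sphere T⁴ = (1−a)S/(4σ) = 5.300×10⁹ K⁴.

T ≈ 270 K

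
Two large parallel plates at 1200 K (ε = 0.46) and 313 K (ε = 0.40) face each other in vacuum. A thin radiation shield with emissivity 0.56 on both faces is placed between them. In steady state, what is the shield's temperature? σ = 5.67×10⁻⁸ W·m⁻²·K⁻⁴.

In steady state the net flux on the hot side equals that on the cold side.
σ(T₁⁴−T_s⁴)/D₁ = σ(T_s⁴−T₂⁴)/D₂, with D₁ = 1/ε₁+1/ε_s−1 = 2.960, D₂ = 1/ε_s+1/ε₂−1 = 3.286.
Solve for T_s⁴: T_s⁴ = (D₂·T₁⁴ + D₁·T₂⁴)/(D₁+D₂) = 1.095×10¹² K⁴.

T_s ≈ 1020 K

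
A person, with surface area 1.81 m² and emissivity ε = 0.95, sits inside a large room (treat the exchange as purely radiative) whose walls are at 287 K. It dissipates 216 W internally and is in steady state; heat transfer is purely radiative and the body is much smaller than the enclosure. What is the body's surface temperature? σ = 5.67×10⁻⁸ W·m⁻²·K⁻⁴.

For a small grey body in a large enclosure, net radiated power = εσA(T⁴ − T_w⁴).
Steady state: P = εσA(T⁴ − T_w⁴) with A = 1.81 m².
T⁴ = P/(εσA) + T_w⁴ = 216/(0.95·5.67×10⁻⁸·1.810) + (287)⁴
    = 2.215×10⁹ + 6.785×10⁹ = 9.000×10⁹ K⁴.

T ≈ 308 K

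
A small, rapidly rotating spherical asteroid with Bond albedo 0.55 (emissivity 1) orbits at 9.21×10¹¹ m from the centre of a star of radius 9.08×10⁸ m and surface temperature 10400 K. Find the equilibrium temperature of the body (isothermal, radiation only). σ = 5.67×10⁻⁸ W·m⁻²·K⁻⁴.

The star's surface emits σT_*⁴; at distance d the flux is S = σT_*⁴(R_*/d)².
S = 5.67×10⁻⁸·(10400)⁴·(9.08×10⁸/9.21×10¹¹)² = 644.7 W/m².
For an isothermal sphere T⁴ = (1−a)S/(4σ) = 1.279×10⁹ K⁴.

T ≈ 189 K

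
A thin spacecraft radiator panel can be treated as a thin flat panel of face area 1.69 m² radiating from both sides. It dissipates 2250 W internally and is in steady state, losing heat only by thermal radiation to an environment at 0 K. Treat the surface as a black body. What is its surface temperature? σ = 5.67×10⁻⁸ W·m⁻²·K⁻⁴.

Steady state: internal power = radiated power, P = εσA T⁴.
Radiating area A = 2·1.69 = 3.380 m².
T⁴ = P/(εσA) = 2250/(1.0·5.67×10⁻⁸·3.380) = 1.174×10¹⁰ K⁴.
T = (1.174×10¹⁰)^(1/4).

T ≈ 329 K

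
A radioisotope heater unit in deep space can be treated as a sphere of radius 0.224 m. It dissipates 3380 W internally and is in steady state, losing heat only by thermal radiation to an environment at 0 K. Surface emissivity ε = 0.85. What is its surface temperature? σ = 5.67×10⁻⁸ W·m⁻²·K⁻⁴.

Steady state: internal power = radiated power, P = εσA T⁴.
Radiating area A = 4πr² = 0.6305 m².
T⁴ = P/(εσA) = 3380/(0.85·5.67×10⁻⁸·0.6305) = 1.112×10¹¹ K⁴.
T = (1.112×10¹¹)^(1/4).

T ≈ 578 K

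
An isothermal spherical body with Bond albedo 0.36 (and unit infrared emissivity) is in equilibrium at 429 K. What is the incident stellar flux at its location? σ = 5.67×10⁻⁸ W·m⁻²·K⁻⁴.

S ≈ 12000 W/m²

(1−a)S·πr² = σ·4πr²·T⁴ ⇒ S = 4σT⁴/(1−a).
S = 4·5.67×10⁻⁸·3.387×10¹⁰/0.640.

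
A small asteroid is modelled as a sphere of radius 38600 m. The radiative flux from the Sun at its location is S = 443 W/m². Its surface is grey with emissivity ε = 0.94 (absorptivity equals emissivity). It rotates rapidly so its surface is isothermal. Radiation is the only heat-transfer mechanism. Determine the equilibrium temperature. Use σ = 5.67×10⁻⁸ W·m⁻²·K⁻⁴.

T ≈ 210 K

At equilibrium, absorbed power = emitted power.
Absorbing cross-section = πr² = 4.681×10⁹ m²; emitting surface = 4πr² = 1.872×10¹⁰ m² (ratio 4).
εS·A_cross = εσ·A_surf·T⁴  ⇒  T⁴ = S/(4σ)   (ε cancels).
T⁴ = 443/(4·5.67×10⁻⁸) = 1.953×10⁹ K⁴.
T = (1.953×10⁹)^(1/4).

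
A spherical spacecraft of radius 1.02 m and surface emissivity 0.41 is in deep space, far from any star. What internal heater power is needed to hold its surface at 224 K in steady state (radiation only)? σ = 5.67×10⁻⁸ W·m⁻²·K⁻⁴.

P ≈ 765 W

P = εσ·4πr²·T⁴.
4πr² = 13.07 m²; T⁴ = 2.518×10⁹ K⁴.
P = 0.41·5.67×10⁻⁸·13.07·2.518×10⁹.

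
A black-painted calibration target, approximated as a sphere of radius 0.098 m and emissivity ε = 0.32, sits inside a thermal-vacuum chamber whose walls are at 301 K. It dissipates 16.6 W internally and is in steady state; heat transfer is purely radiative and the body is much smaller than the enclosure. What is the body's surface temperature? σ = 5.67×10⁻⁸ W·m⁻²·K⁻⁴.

T ≈ 354 K

For a small grey body in a large enclosure, net radiated power = εσA(T⁴ − T_w⁴).
Steady state: P = εσA(T⁴ − T_w⁴) with A = 4πr² = 0.1207 m².
T⁴ = P/(εσA) + T_w⁴ = 16.6/(0.32·5.67×10⁻⁸·0.1207) + (301)⁴
    = 7.581×10⁹ + 8.209×10⁹ = 1.579×10¹⁰ K⁴.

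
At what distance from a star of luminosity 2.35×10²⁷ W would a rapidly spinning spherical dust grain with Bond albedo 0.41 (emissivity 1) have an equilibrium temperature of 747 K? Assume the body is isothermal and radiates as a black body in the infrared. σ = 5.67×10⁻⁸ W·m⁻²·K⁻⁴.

d ≈ 3.95×10¹⁰ m

For an isothermal black-emitting sphere, (1−a)S·πr² = σ·4πr²·T⁴ ⇒ S = 4σT⁴/(1−a).
S = 4·5.67×10⁻⁸·(747)⁴/0.590 = 1.197×10⁵ W/m².
Flux falls as S = L/(4πd²), so d = √(L/(4πS)) = √(2.35×10²⁷/(4π·1.197×10⁵)).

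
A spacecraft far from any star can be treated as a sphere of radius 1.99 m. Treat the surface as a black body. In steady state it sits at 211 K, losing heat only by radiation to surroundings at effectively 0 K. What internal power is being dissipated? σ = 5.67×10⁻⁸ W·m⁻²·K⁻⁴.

Steady state: P = εσA T⁴.
A = 4πr² = 49.76 m²; T⁴ = (211)⁴ = 1.982×10⁹ K⁴.
P = 1.0 × 5.67×10⁻⁸ × 49.76 × 1.982×10⁹.

P ≈ 5590 W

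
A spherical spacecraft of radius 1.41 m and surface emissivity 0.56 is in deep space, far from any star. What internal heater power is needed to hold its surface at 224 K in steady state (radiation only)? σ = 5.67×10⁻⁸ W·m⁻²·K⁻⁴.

P ≈ 2000 W

P = εσ·4πr²·T⁴.
4πr² = 24.98 m²; T⁴ = 2.518×10⁹ K⁴.
P = 0.56·5.67×10⁻⁸·24.98·2.518×10⁹.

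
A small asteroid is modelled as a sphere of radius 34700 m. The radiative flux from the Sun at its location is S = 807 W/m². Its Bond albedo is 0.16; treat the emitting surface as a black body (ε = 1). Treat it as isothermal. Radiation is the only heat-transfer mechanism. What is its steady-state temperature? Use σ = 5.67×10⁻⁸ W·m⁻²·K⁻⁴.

T ≈ 234 K

At equilibrium, absorbed power = emitted power.
Absorbing cross-section = πr² = 3.783×10⁹ m²; emitting surface = 4πr² = 1.513×10¹⁰ m² (ratio 4).
(1−a)S·A_cross = εσ·A_surf·T⁴  ⇒  T⁴ = (1−a)S/(4σ).
T⁴ = 0.840·807/(4·5.67×10⁻⁸) = 2.989×10⁹ K⁴.
T = (2.989×10⁹)^(1/4).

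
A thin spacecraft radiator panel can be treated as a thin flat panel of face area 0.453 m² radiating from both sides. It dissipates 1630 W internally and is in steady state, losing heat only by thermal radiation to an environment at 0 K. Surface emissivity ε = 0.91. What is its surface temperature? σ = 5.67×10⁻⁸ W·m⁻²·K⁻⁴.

Steady state: internal power = radiated power, P = εσA T⁴.
Radiating area A = 2·0.453 = 0.9060 m².
T⁴ = P/(εσA) = 1630/(0.91·5.67×10⁻⁸·0.9060) = 3.487×10¹⁰ K⁴.
T = (3.487×10¹⁰)^(1/4).

T ≈ 432 K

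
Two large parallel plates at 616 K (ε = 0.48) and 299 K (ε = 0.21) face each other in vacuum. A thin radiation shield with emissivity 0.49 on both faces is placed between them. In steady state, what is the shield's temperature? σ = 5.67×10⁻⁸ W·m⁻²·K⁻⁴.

In steady state the net flux on the hot side equals that on the cold side.
σ(T₁⁴−T_s⁴)/D₁ = σ(T_s⁴−T₂⁴)/D₂, with D₁ = 1/ε₁+1/ε_s−1 = 3.124, D₂ = 1/ε_s+1/ε₂−1 = 5.803.
Solve for T_s⁴: T_s⁴ = (D₂·T₁⁴ + D₁·T₂⁴)/(D₁+D₂) = 9.639×10¹⁰ K⁴.

T_s ≈ 557 K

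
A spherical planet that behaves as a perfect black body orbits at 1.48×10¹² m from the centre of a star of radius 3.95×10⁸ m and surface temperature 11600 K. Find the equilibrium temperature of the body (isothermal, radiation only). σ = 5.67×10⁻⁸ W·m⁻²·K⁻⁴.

The star's surface emits σT_*⁴; at distance d the flux is S = σT_*⁴(R_*/d)².
S = 5.67×10⁻⁸·(11600)⁴·(3.95×10⁸/1.48×10¹²)² = 73.13 W/m².
For an isothermal sphere T⁴ = (1−a)S/(4σ) = 3.224×10⁸ K⁴.

T ≈ 134 K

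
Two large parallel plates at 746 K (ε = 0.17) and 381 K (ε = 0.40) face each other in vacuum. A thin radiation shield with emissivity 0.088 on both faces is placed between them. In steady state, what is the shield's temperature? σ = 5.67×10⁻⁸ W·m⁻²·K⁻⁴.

In steady state the net flux on the hot side equals that on the cold side.
σ(T₁⁴−T_s⁴)/D₁ = σ(T_s⁴−T₂⁴)/D₂, with D₁ = 1/ε₁+1/ε_s−1 = 16.25, D₂ = 1/ε_s+1/ε₂−1 = 12.86.
Solve for T_s⁴: T_s⁴ = (D₂·T₁⁴ + D₁·T₂⁴)/(D₁+D₂) = 1.486×10¹¹ K⁴.

T_s ≈ 621 K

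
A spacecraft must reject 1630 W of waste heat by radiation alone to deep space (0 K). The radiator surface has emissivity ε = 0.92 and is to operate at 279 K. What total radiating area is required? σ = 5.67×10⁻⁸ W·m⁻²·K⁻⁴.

P = εσA T⁴ ⇒ A = P/(εσT⁴).
T⁴ = 6.059×10⁹ K⁴.
A = 1630/(0.92 × 5.67×10⁻⁸ × 6.059×10⁹).

A ≈ 5.16 m²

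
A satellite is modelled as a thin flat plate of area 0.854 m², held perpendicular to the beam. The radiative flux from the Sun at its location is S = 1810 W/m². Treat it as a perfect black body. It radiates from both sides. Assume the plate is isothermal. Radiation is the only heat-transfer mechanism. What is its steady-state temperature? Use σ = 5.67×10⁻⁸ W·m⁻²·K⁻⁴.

T ≈ 355 K

At equilibrium, absorbed power = emitted power.
Absorbing cross-section = A = 0.8540 m²; emitting surface = 2A = 1.708 m² (ratio 2).
S·A_cross = εσ·A_surf·T⁴  ⇒  T⁴ = S/(2σ).
T⁴ = 1.00·1810/(2·5.67×10⁻⁸) = 1.596×10¹⁰ K⁴.
T = (1.596×10¹⁰)^(1/4).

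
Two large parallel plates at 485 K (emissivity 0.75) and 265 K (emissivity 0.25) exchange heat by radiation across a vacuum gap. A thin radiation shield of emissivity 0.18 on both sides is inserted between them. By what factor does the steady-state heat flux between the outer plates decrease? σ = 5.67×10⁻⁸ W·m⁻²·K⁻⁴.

Without shield: q₀ = σΔ(T⁴)/(1/ε₁+1/ε₂−1) with denominator 4.333.
With shield the two gaps are in series; the resistances add: (1/ε₁+1/ε_s−1)+(1/ε_s+1/ε₂−1) = 5.889+8.556 = 14.44.
Heat-flux ratio q₀/q = 14.44/4.333.

factor ≈ 3.33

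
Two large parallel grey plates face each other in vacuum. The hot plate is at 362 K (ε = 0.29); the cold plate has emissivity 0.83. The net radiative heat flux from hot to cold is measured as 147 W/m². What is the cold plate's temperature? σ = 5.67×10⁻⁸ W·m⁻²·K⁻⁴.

q = σ(T₁⁴ − T₂⁴)/(1/ε₁ + 1/ε₂ − 1); denominator = 3.653.
T₂⁴ = T₁⁴ − q·(1/ε₁+1/ε₂−1)/σ = 1.717×10¹⁰ − 147·3.653/5.67×10⁻⁸
    = 7.702×10⁹ K⁴.

T₂ ≈ 296 K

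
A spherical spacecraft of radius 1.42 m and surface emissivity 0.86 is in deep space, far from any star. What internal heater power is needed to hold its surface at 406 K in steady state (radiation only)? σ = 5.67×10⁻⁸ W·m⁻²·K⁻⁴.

P ≈ 33600 W

P = εσ·4πr²·T⁴.
4πr² = 25.34 m²; T⁴ = 2.717×10¹⁰ K⁴.
P = 0.86·5.67×10⁻⁸·25.34·2.717×10¹⁰.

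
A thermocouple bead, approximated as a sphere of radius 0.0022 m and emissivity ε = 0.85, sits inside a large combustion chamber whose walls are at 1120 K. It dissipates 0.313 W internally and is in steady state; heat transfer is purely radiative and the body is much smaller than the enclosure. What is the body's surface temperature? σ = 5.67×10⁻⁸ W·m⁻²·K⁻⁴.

For a small grey body in a large enclosure, net radiated power = εσA(T⁴ − T_w⁴).
Steady state: P = εσA(T⁴ − T_w⁴) with A = 4πr² = 6.082×10⁻⁵ m².
T⁴ = P/(εσA) + T_w⁴ = 0.313/(0.85·5.67×10⁻⁸·6.082×10⁻⁵) + (1120)⁴
    = 1.068×10¹¹ + 1.574×10¹² = 1.680×10¹² K⁴.

T ≈ 1140 K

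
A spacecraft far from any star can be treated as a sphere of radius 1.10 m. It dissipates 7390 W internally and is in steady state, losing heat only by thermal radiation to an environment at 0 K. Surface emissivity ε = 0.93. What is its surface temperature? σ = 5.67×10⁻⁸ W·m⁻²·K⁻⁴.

Steady state: internal power = radiated power, P = εσA T⁴.
Radiating area A = 4πr² = 15.21 m².
T⁴ = P/(εσA) = 7390/(0.93·5.67×10⁻⁸·15.21) = 9.217×10⁹ K⁴.
T = (9.217×10⁹)^(1/4).

T ≈ 310 K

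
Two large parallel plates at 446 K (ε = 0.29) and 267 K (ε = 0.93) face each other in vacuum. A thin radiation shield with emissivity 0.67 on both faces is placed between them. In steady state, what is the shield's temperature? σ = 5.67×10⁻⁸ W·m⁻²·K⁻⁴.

In steady state the net flux on the hot side equals that on the cold side.
σ(T₁⁴−T_s⁴)/D₁ = σ(T_s⁴−T₂⁴)/D₂, with D₁ = 1/ε₁+1/ε_s−1 = 3.941, D₂ = 1/ε_s+1/ε₂−1 = 1.568.
Solve for T_s⁴: T_s⁴ = (D₂·T₁⁴ + D₁·T₂⁴)/(D₁+D₂) = 1.490×10¹⁰ K⁴.

T_s ≈ 349 K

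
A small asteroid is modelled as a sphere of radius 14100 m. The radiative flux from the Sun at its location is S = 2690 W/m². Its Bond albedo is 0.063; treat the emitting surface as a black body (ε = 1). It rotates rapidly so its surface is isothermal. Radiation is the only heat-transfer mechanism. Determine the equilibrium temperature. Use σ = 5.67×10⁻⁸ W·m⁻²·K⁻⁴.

At equilibrium, absorbed power = emitted power.
Absorbing cross-section = πr² = 6.246×10⁸ m²; emitting surface = 4πr² = 2.498×10⁹ m² (ratio 4).
(1−a)S·A_cross = εσ·A_surf·T⁴  ⇒  T⁴ = (1−a)S/(4σ).
T⁴ = 0.937·2690/(4·5.67×10⁻⁸) = 1.111×10¹⁰ K⁴.
T = (1.111×10¹⁰)^(1/4).

T ≈ 325 K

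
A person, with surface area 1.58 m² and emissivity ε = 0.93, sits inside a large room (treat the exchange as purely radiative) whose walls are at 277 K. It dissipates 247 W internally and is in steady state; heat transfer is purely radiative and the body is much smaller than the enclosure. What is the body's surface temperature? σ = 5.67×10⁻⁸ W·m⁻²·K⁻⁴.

T ≈ 307 K

For a small grey body in a large enclosure, net radiated power = εσA(T⁴ − T_w⁴).
Steady state: P = εσA(T⁴ − T_w⁴) with A = 1.58 m².
T⁴ = P/(εσA) + T_w⁴ = 247/(0.93·5.67×10⁻⁸·1.580) + (277)⁴
    = 2.965×10⁹ + 5.887×10⁹ = 8.852×10⁹ K⁴.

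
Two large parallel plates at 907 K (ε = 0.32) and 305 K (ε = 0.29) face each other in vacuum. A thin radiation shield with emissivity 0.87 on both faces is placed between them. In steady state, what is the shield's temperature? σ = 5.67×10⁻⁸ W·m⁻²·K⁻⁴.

T_s ≈ 774 K

In steady state the net flux on the hot side equals that on the cold side.
σ(T₁⁴−T_s⁴)/D₁ = σ(T_s⁴−T₂⁴)/D₂, with D₁ = 1/ε₁+1/ε_s−1 = 3.274, D₂ = 1/ε_s+1/ε₂−1 = 3.598.
Solve for T_s⁴: T_s⁴ = (D₂·T₁⁴ + D₁·T₂⁴)/(D₁+D₂) = 3.584×10¹¹ K⁴.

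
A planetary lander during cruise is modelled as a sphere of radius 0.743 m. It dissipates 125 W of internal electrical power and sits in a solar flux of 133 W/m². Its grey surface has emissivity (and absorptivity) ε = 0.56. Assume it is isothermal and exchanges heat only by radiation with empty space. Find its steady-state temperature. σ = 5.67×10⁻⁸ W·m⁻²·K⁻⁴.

At steady state, absorbed solar power + internal power = radiated power.
Absorbed: α·S·A_cross = 0.56·133·1.734 = 129.2 W (cross-section πr²).
Total input = 129.2 + 125 = 254.2 W.
Radiated: εσ·A_surf·T⁴ with A_surf = 4πr² = 6.937 m².
T⁴ = 254.2/(0.56·5.67×10⁻⁸·6.937) = 1.154×10⁹ K⁴.

T ≈ 184 K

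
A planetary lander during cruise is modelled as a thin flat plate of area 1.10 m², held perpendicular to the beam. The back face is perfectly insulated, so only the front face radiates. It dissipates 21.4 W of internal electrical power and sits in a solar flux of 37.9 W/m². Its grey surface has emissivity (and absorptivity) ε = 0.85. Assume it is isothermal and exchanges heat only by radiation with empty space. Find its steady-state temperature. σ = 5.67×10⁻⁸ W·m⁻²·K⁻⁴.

At steady state, absorbed solar power + internal power = radiated power.
Absorbed: α·S·A_cross = 0.85·37.9·1.100 = 35.44 W (cross-section A).
Total input = 35.44 + 21.4 = 56.84 W.
Radiated: εσ·A_surf·T⁴ with A_surf = A = 1.100 m².
T⁴ = 56.84/(0.85·5.67×10⁻⁸·1.100) = 1.072×10⁹ K⁴.

T ≈ 181 K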